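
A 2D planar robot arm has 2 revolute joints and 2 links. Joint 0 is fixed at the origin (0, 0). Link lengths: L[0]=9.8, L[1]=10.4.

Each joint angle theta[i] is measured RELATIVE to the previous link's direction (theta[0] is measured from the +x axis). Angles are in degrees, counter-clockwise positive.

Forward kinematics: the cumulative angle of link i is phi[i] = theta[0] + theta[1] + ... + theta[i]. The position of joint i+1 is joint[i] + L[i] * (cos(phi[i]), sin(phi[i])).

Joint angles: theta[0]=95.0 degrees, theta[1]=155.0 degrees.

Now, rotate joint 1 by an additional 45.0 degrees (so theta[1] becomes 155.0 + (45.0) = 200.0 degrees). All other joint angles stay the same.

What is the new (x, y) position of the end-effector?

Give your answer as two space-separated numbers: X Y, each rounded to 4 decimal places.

Answer: 3.5411 0.3371

Derivation:
joint[0] = (0.0000, 0.0000)  (base)
link 0: phi[0] = 95 = 95 deg
  cos(95 deg) = -0.0872, sin(95 deg) = 0.9962
  joint[1] = (0.0000, 0.0000) + 9.8 * (-0.0872, 0.9962) = (0.0000 + -0.8541, 0.0000 + 9.7627) = (-0.8541, 9.7627)
link 1: phi[1] = 95 + 200 = 295 deg
  cos(295 deg) = 0.4226, sin(295 deg) = -0.9063
  joint[2] = (-0.8541, 9.7627) + 10.4 * (0.4226, -0.9063) = (-0.8541 + 4.3952, 9.7627 + -9.4256) = (3.5411, 0.3371)
End effector: (3.5411, 0.3371)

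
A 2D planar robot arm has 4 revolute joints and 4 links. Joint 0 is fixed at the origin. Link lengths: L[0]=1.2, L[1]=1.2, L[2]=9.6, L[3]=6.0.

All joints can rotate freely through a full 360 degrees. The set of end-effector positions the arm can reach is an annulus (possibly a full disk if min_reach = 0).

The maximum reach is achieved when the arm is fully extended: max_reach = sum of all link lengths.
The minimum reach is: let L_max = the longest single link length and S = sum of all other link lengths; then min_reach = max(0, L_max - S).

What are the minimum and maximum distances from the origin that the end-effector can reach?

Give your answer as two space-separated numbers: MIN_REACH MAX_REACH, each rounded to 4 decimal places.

Answer: 1.2000 18.0000

Derivation:
Link lengths: [1.2, 1.2, 9.6, 6.0]
max_reach = 1.2 + 1.2 + 9.6 + 6 = 18
L_max = max([1.2, 1.2, 9.6, 6.0]) = 9.6
S (sum of others) = 18 - 9.6 = 8.4
min_reach = max(0, 9.6 - 8.4) = max(0, 1.2) = 1.2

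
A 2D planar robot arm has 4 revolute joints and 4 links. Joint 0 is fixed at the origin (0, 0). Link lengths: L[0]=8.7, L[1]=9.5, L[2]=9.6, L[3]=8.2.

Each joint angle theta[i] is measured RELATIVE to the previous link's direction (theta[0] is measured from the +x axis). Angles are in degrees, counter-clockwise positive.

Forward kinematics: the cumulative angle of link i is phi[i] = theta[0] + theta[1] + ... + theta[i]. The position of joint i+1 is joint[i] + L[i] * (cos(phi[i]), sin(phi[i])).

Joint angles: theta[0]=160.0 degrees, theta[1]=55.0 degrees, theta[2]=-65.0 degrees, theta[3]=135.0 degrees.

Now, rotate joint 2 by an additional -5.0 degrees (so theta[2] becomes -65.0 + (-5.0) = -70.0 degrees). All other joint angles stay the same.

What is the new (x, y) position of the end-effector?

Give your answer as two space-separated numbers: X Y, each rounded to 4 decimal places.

joint[0] = (0.0000, 0.0000)  (base)
link 0: phi[0] = 160 = 160 deg
  cos(160 deg) = -0.9397, sin(160 deg) = 0.3420
  joint[1] = (0.0000, 0.0000) + 8.7 * (-0.9397, 0.3420) = (0.0000 + -8.1753, 0.0000 + 2.9756) = (-8.1753, 2.9756)
link 1: phi[1] = 160 + 55 = 215 deg
  cos(215 deg) = -0.8192, sin(215 deg) = -0.5736
  joint[2] = (-8.1753, 2.9756) + 9.5 * (-0.8192, -0.5736) = (-8.1753 + -7.7819, 2.9756 + -5.4490) = (-15.9573, -2.4734)
link 2: phi[2] = 160 + 55 + -70 = 145 deg
  cos(145 deg) = -0.8192, sin(145 deg) = 0.5736
  joint[3] = (-15.9573, -2.4734) + 9.6 * (-0.8192, 0.5736) = (-15.9573 + -7.8639, -2.4734 + 5.5063) = (-23.8211, 3.0329)
link 3: phi[3] = 160 + 55 + -70 + 135 = 280 deg
  cos(280 deg) = 0.1736, sin(280 deg) = -0.9848
  joint[4] = (-23.8211, 3.0329) + 8.2 * (0.1736, -0.9848) = (-23.8211 + 1.4239, 3.0329 + -8.0754) = (-22.3972, -5.0425)
End effector: (-22.3972, -5.0425)

Answer: -22.3972 -5.0425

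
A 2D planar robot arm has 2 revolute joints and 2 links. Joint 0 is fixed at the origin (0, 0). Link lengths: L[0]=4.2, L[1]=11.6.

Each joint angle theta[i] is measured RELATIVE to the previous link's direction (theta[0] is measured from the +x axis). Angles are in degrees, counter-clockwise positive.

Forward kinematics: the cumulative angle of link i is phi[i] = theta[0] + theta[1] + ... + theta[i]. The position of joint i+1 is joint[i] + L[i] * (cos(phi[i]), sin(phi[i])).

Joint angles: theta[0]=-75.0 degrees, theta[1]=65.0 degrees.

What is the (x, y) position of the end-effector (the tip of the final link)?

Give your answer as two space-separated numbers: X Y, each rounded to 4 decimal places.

joint[0] = (0.0000, 0.0000)  (base)
link 0: phi[0] = -75 = -75 deg
  cos(-75 deg) = 0.2588, sin(-75 deg) = -0.9659
  joint[1] = (0.0000, 0.0000) + 4.2 * (0.2588, -0.9659) = (0.0000 + 1.0870, 0.0000 + -4.0569) = (1.0870, -4.0569)
link 1: phi[1] = -75 + 65 = -10 deg
  cos(-10 deg) = 0.9848, sin(-10 deg) = -0.1736
  joint[2] = (1.0870, -4.0569) + 11.6 * (0.9848, -0.1736) = (1.0870 + 11.4238, -4.0569 + -2.0143) = (12.5108, -6.0712)
End effector: (12.5108, -6.0712)

Answer: 12.5108 -6.0712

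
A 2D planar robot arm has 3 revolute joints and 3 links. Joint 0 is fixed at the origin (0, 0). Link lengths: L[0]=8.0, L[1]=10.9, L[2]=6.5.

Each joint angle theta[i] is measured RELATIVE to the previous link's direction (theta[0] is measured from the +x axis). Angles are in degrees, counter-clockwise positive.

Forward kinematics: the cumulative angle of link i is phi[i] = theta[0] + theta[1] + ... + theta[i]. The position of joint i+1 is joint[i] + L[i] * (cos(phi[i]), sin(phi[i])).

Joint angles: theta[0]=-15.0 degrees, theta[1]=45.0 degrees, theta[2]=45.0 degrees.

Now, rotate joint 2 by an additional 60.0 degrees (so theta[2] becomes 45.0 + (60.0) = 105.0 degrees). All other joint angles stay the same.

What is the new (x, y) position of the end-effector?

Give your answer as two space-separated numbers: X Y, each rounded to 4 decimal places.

Answer: 12.5709 7.9756

Derivation:
joint[0] = (0.0000, 0.0000)  (base)
link 0: phi[0] = -15 = -15 deg
  cos(-15 deg) = 0.9659, sin(-15 deg) = -0.2588
  joint[1] = (0.0000, 0.0000) + 8 * (0.9659, -0.2588) = (0.0000 + 7.7274, 0.0000 + -2.0706) = (7.7274, -2.0706)
link 1: phi[1] = -15 + 45 = 30 deg
  cos(30 deg) = 0.8660, sin(30 deg) = 0.5000
  joint[2] = (7.7274, -2.0706) + 10.9 * (0.8660, 0.5000) = (7.7274 + 9.4397, -2.0706 + 5.4500) = (17.1671, 3.3794)
link 2: phi[2] = -15 + 45 + 105 = 135 deg
  cos(135 deg) = -0.7071, sin(135 deg) = 0.7071
  joint[3] = (17.1671, 3.3794) + 6.5 * (-0.7071, 0.7071) = (17.1671 + -4.5962, 3.3794 + 4.5962) = (12.5709, 7.9756)
End effector: (12.5709, 7.9756)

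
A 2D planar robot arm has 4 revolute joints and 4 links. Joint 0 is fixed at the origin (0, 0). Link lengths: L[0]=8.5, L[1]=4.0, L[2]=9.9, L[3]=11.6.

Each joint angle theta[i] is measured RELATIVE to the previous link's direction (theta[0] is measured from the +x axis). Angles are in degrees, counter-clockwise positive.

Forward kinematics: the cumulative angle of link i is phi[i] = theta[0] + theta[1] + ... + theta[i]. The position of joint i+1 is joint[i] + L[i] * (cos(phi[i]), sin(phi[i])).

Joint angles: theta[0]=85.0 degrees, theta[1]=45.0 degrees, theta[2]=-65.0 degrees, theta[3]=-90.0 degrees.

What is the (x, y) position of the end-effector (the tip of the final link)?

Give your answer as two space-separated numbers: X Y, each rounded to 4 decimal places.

Answer: 12.8668 15.6019

Derivation:
joint[0] = (0.0000, 0.0000)  (base)
link 0: phi[0] = 85 = 85 deg
  cos(85 deg) = 0.0872, sin(85 deg) = 0.9962
  joint[1] = (0.0000, 0.0000) + 8.5 * (0.0872, 0.9962) = (0.0000 + 0.7408, 0.0000 + 8.4677) = (0.7408, 8.4677)
link 1: phi[1] = 85 + 45 = 130 deg
  cos(130 deg) = -0.6428, sin(130 deg) = 0.7660
  joint[2] = (0.7408, 8.4677) + 4 * (-0.6428, 0.7660) = (0.7408 + -2.5712, 8.4677 + 3.0642) = (-1.8303, 11.5318)
link 2: phi[2] = 85 + 45 + -65 = 65 deg
  cos(65 deg) = 0.4226, sin(65 deg) = 0.9063
  joint[3] = (-1.8303, 11.5318) + 9.9 * (0.4226, 0.9063) = (-1.8303 + 4.1839, 11.5318 + 8.9724) = (2.3536, 20.5043)
link 3: phi[3] = 85 + 45 + -65 + -90 = -25 deg
  cos(-25 deg) = 0.9063, sin(-25 deg) = -0.4226
  joint[4] = (2.3536, 20.5043) + 11.6 * (0.9063, -0.4226) = (2.3536 + 10.5132, 20.5043 + -4.9024) = (12.8668, 15.6019)
End effector: (12.8668, 15.6019)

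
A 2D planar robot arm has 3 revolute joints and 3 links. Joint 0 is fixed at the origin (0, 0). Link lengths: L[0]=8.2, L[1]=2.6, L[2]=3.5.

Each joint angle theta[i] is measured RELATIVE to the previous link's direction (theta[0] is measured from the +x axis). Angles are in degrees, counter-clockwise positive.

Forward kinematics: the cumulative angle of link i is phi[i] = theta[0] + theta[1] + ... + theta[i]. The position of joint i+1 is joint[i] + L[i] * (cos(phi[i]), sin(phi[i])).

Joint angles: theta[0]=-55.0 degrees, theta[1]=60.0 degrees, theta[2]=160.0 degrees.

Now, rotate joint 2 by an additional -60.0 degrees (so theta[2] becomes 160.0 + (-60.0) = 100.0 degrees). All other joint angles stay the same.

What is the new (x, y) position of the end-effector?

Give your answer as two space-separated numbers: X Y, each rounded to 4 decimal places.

Answer: 6.3876 -3.1097

Derivation:
joint[0] = (0.0000, 0.0000)  (base)
link 0: phi[0] = -55 = -55 deg
  cos(-55 deg) = 0.5736, sin(-55 deg) = -0.8192
  joint[1] = (0.0000, 0.0000) + 8.2 * (0.5736, -0.8192) = (0.0000 + 4.7033, 0.0000 + -6.7170) = (4.7033, -6.7170)
link 1: phi[1] = -55 + 60 = 5 deg
  cos(5 deg) = 0.9962, sin(5 deg) = 0.0872
  joint[2] = (4.7033, -6.7170) + 2.6 * (0.9962, 0.0872) = (4.7033 + 2.5901, -6.7170 + 0.2266) = (7.2934, -6.4904)
link 2: phi[2] = -55 + 60 + 100 = 105 deg
  cos(105 deg) = -0.2588, sin(105 deg) = 0.9659
  joint[3] = (7.2934, -6.4904) + 3.5 * (-0.2588, 0.9659) = (7.2934 + -0.9059, -6.4904 + 3.3807) = (6.3876, -3.1097)
End effector: (6.3876, -3.1097)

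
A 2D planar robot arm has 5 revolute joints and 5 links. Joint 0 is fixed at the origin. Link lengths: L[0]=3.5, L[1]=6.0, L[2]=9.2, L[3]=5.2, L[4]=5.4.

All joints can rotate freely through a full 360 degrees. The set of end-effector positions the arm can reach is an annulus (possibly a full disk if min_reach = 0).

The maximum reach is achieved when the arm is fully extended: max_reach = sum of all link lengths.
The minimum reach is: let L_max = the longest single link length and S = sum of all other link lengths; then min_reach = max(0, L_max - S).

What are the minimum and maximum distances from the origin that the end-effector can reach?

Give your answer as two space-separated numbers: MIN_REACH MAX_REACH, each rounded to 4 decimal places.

Link lengths: [3.5, 6.0, 9.2, 5.2, 5.4]
max_reach = 3.5 + 6 + 9.2 + 5.2 + 5.4 = 29.3
L_max = max([3.5, 6.0, 9.2, 5.2, 5.4]) = 9.2
S (sum of others) = 29.3 - 9.2 = 20.1
min_reach = max(0, 9.2 - 20.1) = max(0, -10.9) = 0

Answer: 0.0000 29.3000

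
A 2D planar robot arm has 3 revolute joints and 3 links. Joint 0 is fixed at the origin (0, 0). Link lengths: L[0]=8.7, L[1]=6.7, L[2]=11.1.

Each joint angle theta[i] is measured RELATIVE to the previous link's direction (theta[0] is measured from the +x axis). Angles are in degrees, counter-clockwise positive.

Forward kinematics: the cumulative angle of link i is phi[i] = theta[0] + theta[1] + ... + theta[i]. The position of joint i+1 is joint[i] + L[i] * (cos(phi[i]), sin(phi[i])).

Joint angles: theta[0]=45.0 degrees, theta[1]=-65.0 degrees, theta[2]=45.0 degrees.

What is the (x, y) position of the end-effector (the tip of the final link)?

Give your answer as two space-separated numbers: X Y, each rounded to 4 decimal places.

joint[0] = (0.0000, 0.0000)  (base)
link 0: phi[0] = 45 = 45 deg
  cos(45 deg) = 0.7071, sin(45 deg) = 0.7071
  joint[1] = (0.0000, 0.0000) + 8.7 * (0.7071, 0.7071) = (0.0000 + 6.1518, 0.0000 + 6.1518) = (6.1518, 6.1518)
link 1: phi[1] = 45 + -65 = -20 deg
  cos(-20 deg) = 0.9397, sin(-20 deg) = -0.3420
  joint[2] = (6.1518, 6.1518) + 6.7 * (0.9397, -0.3420) = (6.1518 + 6.2959, 6.1518 + -2.2915) = (12.4478, 3.8603)
link 2: phi[2] = 45 + -65 + 45 = 25 deg
  cos(25 deg) = 0.9063, sin(25 deg) = 0.4226
  joint[3] = (12.4478, 3.8603) + 11.1 * (0.9063, 0.4226) = (12.4478 + 10.0600, 3.8603 + 4.6911) = (22.5078, 8.5514)
End effector: (22.5078, 8.5514)

Answer: 22.5078 8.5514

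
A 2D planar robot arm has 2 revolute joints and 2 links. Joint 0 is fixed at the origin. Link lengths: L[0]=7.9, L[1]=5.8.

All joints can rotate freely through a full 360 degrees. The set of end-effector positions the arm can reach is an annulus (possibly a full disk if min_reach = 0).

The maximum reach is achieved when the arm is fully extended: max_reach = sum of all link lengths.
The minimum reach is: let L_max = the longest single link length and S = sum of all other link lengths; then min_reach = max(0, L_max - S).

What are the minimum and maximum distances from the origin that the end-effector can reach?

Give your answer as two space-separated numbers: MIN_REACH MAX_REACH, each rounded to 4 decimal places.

Link lengths: [7.9, 5.8]
max_reach = 7.9 + 5.8 = 13.7
L_max = max([7.9, 5.8]) = 7.9
S (sum of others) = 13.7 - 7.9 = 5.8
min_reach = max(0, 7.9 - 5.8) = max(0, 2.1) = 2.1

Answer: 2.1000 13.7000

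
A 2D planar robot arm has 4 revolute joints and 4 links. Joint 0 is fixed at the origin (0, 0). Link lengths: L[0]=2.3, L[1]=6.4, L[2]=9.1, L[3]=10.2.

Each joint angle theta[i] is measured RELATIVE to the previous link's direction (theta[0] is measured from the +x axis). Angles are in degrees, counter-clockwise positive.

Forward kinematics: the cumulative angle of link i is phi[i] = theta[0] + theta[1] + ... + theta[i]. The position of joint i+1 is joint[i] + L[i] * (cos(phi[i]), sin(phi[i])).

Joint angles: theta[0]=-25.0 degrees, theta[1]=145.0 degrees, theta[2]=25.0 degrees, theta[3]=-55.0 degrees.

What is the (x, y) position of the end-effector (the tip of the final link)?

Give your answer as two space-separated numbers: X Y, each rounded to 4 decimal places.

Answer: -8.5698 19.9901

Derivation:
joint[0] = (0.0000, 0.0000)  (base)
link 0: phi[0] = -25 = -25 deg
  cos(-25 deg) = 0.9063, sin(-25 deg) = -0.4226
  joint[1] = (0.0000, 0.0000) + 2.3 * (0.9063, -0.4226) = (0.0000 + 2.0845, 0.0000 + -0.9720) = (2.0845, -0.9720)
link 1: phi[1] = -25 + 145 = 120 deg
  cos(120 deg) = -0.5000, sin(120 deg) = 0.8660
  joint[2] = (2.0845, -0.9720) + 6.4 * (-0.5000, 0.8660) = (2.0845 + -3.2000, -0.9720 + 5.5426) = (-1.1155, 4.5705)
link 2: phi[2] = -25 + 145 + 25 = 145 deg
  cos(145 deg) = -0.8192, sin(145 deg) = 0.5736
  joint[3] = (-1.1155, 4.5705) + 9.1 * (-0.8192, 0.5736) = (-1.1155 + -7.4543, 4.5705 + 5.2195) = (-8.5698, 9.7901)
link 3: phi[3] = -25 + 145 + 25 + -55 = 90 deg
  cos(90 deg) = 0.0000, sin(90 deg) = 1.0000
  joint[4] = (-8.5698, 9.7901) + 10.2 * (0.0000, 1.0000) = (-8.5698 + 0.0000, 9.7901 + 10.2000) = (-8.5698, 19.9901)
End effector: (-8.5698, 19.9901)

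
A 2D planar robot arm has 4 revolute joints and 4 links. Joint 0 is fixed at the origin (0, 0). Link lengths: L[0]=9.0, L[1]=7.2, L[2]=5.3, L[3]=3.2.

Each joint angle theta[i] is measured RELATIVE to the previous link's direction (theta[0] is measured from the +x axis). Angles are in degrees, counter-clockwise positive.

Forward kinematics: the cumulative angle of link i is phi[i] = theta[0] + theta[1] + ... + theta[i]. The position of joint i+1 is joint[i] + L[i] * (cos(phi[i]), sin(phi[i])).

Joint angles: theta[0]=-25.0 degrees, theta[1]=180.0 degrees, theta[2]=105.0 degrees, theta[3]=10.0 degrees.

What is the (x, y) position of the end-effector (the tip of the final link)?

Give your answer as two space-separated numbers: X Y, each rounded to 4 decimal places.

Answer: 0.7110 -9.1802

Derivation:
joint[0] = (0.0000, 0.0000)  (base)
link 0: phi[0] = -25 = -25 deg
  cos(-25 deg) = 0.9063, sin(-25 deg) = -0.4226
  joint[1] = (0.0000, 0.0000) + 9 * (0.9063, -0.4226) = (0.0000 + 8.1568, 0.0000 + -3.8036) = (8.1568, -3.8036)
link 1: phi[1] = -25 + 180 = 155 deg
  cos(155 deg) = -0.9063, sin(155 deg) = 0.4226
  joint[2] = (8.1568, -3.8036) + 7.2 * (-0.9063, 0.4226) = (8.1568 + -6.5254, -3.8036 + 3.0429) = (1.6314, -0.7607)
link 2: phi[2] = -25 + 180 + 105 = 260 deg
  cos(260 deg) = -0.1736, sin(260 deg) = -0.9848
  joint[3] = (1.6314, -0.7607) + 5.3 * (-0.1736, -0.9848) = (1.6314 + -0.9203, -0.7607 + -5.2195) = (0.7110, -5.9802)
link 3: phi[3] = -25 + 180 + 105 + 10 = 270 deg
  cos(270 deg) = -0.0000, sin(270 deg) = -1.0000
  joint[4] = (0.7110, -5.9802) + 3.2 * (-0.0000, -1.0000) = (0.7110 + -0.0000, -5.9802 + -3.2000) = (0.7110, -9.1802)
End effector: (0.7110, -9.1802)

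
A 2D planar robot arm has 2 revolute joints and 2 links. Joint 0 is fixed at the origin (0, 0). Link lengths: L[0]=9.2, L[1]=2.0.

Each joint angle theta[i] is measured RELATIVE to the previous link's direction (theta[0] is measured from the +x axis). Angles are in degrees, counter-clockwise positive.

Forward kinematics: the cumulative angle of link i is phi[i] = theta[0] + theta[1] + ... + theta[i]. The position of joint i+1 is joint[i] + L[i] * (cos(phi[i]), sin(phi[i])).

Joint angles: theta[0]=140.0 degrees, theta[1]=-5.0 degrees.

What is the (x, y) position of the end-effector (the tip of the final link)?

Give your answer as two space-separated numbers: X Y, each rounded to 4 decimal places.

Answer: -8.4618 7.3279

Derivation:
joint[0] = (0.0000, 0.0000)  (base)
link 0: phi[0] = 140 = 140 deg
  cos(140 deg) = -0.7660, sin(140 deg) = 0.6428
  joint[1] = (0.0000, 0.0000) + 9.2 * (-0.7660, 0.6428) = (0.0000 + -7.0476, 0.0000 + 5.9136) = (-7.0476, 5.9136)
link 1: phi[1] = 140 + -5 = 135 deg
  cos(135 deg) = -0.7071, sin(135 deg) = 0.7071
  joint[2] = (-7.0476, 5.9136) + 2 * (-0.7071, 0.7071) = (-7.0476 + -1.4142, 5.9136 + 1.4142) = (-8.4618, 7.3279)
End effector: (-8.4618, 7.3279)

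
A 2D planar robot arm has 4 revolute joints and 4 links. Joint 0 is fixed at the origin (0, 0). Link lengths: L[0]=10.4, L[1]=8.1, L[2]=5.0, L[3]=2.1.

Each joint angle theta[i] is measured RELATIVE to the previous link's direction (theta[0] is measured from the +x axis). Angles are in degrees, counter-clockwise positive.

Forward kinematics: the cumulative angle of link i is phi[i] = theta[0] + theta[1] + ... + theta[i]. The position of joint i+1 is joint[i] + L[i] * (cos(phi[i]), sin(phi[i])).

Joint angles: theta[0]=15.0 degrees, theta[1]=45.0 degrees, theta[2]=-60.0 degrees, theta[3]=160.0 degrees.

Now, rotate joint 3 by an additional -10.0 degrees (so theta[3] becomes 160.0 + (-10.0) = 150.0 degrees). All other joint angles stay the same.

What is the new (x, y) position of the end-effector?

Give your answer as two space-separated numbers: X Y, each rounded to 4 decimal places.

joint[0] = (0.0000, 0.0000)  (base)
link 0: phi[0] = 15 = 15 deg
  cos(15 deg) = 0.9659, sin(15 deg) = 0.2588
  joint[1] = (0.0000, 0.0000) + 10.4 * (0.9659, 0.2588) = (0.0000 + 10.0456, 0.0000 + 2.6917) = (10.0456, 2.6917)
link 1: phi[1] = 15 + 45 = 60 deg
  cos(60 deg) = 0.5000, sin(60 deg) = 0.8660
  joint[2] = (10.0456, 2.6917) + 8.1 * (0.5000, 0.8660) = (10.0456 + 4.0500, 2.6917 + 7.0148) = (14.0956, 9.7065)
link 2: phi[2] = 15 + 45 + -60 = 0 deg
  cos(0 deg) = 1.0000, sin(0 deg) = 0.0000
  joint[3] = (14.0956, 9.7065) + 5 * (1.0000, 0.0000) = (14.0956 + 5.0000, 9.7065 + 0.0000) = (19.0956, 9.7065)
link 3: phi[3] = 15 + 45 + -60 + 150 = 150 deg
  cos(150 deg) = -0.8660, sin(150 deg) = 0.5000
  joint[4] = (19.0956, 9.7065) + 2.1 * (-0.8660, 0.5000) = (19.0956 + -1.8187, 9.7065 + 1.0500) = (17.2770, 10.7565)
End effector: (17.2770, 10.7565)

Answer: 17.2770 10.7565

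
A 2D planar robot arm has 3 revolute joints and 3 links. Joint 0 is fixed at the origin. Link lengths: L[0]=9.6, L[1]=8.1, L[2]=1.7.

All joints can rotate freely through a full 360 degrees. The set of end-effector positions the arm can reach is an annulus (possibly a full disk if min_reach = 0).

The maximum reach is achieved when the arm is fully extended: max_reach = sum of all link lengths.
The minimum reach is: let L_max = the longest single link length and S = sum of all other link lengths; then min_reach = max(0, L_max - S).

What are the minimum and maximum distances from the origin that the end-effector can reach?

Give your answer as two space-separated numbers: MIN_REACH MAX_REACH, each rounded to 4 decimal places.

Link lengths: [9.6, 8.1, 1.7]
max_reach = 9.6 + 8.1 + 1.7 = 19.4
L_max = max([9.6, 8.1, 1.7]) = 9.6
S (sum of others) = 19.4 - 9.6 = 9.8
min_reach = max(0, 9.6 - 9.8) = max(0, -0.2) = 0

Answer: 0.0000 19.4000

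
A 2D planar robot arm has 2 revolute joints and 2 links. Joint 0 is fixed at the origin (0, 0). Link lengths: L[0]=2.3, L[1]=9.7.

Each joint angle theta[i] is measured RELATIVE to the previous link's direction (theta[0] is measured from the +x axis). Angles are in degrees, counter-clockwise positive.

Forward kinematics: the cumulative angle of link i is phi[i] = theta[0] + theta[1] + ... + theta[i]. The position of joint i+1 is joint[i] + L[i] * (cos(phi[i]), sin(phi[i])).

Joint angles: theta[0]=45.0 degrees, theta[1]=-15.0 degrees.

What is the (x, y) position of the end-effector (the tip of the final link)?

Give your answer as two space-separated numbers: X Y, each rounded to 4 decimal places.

joint[0] = (0.0000, 0.0000)  (base)
link 0: phi[0] = 45 = 45 deg
  cos(45 deg) = 0.7071, sin(45 deg) = 0.7071
  joint[1] = (0.0000, 0.0000) + 2.3 * (0.7071, 0.7071) = (0.0000 + 1.6263, 0.0000 + 1.6263) = (1.6263, 1.6263)
link 1: phi[1] = 45 + -15 = 30 deg
  cos(30 deg) = 0.8660, sin(30 deg) = 0.5000
  joint[2] = (1.6263, 1.6263) + 9.7 * (0.8660, 0.5000) = (1.6263 + 8.4004, 1.6263 + 4.8500) = (10.0268, 6.4763)
End effector: (10.0268, 6.4763)

Answer: 10.0268 6.4763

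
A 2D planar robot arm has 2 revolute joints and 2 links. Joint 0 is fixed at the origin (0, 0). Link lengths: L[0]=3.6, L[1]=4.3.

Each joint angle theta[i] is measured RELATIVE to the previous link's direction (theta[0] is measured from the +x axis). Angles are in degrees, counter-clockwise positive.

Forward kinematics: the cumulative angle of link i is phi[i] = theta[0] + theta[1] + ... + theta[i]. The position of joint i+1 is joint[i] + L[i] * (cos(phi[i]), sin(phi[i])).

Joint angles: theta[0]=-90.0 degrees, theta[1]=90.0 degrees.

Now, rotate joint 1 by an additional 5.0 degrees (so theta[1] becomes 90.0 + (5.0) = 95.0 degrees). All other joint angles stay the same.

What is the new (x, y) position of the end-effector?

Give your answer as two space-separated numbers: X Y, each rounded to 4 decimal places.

joint[0] = (0.0000, 0.0000)  (base)
link 0: phi[0] = -90 = -90 deg
  cos(-90 deg) = 0.0000, sin(-90 deg) = -1.0000
  joint[1] = (0.0000, 0.0000) + 3.6 * (0.0000, -1.0000) = (0.0000 + 0.0000, 0.0000 + -3.6000) = (0.0000, -3.6000)
link 1: phi[1] = -90 + 95 = 5 deg
  cos(5 deg) = 0.9962, sin(5 deg) = 0.0872
  joint[2] = (0.0000, -3.6000) + 4.3 * (0.9962, 0.0872) = (0.0000 + 4.2836, -3.6000 + 0.3748) = (4.2836, -3.2252)
End effector: (4.2836, -3.2252)

Answer: 4.2836 -3.2252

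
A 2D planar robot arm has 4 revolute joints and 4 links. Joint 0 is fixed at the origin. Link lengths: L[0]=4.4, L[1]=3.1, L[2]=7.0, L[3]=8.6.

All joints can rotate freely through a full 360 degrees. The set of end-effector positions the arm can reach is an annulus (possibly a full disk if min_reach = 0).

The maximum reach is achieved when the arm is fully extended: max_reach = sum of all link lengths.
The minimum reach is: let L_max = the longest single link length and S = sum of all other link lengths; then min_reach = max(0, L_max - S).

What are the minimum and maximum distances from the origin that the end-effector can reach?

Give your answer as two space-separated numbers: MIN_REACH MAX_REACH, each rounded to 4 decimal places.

Answer: 0.0000 23.1000

Derivation:
Link lengths: [4.4, 3.1, 7.0, 8.6]
max_reach = 4.4 + 3.1 + 7 + 8.6 = 23.1
L_max = max([4.4, 3.1, 7.0, 8.6]) = 8.6
S (sum of others) = 23.1 - 8.6 = 14.5
min_reach = max(0, 8.6 - 14.5) = max(0, -5.9) = 0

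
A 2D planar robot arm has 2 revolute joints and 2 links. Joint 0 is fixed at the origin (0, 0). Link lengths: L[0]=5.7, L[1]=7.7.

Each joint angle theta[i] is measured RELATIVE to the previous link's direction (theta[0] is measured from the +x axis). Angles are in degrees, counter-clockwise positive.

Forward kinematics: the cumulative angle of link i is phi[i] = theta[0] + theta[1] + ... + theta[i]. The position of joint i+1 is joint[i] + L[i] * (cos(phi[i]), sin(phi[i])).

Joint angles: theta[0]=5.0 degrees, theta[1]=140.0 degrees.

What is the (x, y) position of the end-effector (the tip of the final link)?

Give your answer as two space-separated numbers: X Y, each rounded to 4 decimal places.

Answer: -0.6292 4.9133

Derivation:
joint[0] = (0.0000, 0.0000)  (base)
link 0: phi[0] = 5 = 5 deg
  cos(5 deg) = 0.9962, sin(5 deg) = 0.0872
  joint[1] = (0.0000, 0.0000) + 5.7 * (0.9962, 0.0872) = (0.0000 + 5.6783, 0.0000 + 0.4968) = (5.6783, 0.4968)
link 1: phi[1] = 5 + 140 = 145 deg
  cos(145 deg) = -0.8192, sin(145 deg) = 0.5736
  joint[2] = (5.6783, 0.4968) + 7.7 * (-0.8192, 0.5736) = (5.6783 + -6.3075, 0.4968 + 4.4165) = (-0.6292, 4.9133)
End effector: (-0.6292, 4.9133)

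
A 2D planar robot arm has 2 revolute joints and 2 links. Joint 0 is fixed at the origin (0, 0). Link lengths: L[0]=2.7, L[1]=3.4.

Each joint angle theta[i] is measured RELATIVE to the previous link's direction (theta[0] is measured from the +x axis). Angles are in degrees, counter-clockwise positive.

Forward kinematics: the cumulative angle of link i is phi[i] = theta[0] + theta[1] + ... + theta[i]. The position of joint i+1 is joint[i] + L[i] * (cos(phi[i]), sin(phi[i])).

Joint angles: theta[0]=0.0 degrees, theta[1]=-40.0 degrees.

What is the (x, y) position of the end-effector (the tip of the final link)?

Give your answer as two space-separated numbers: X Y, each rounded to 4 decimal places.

joint[0] = (0.0000, 0.0000)  (base)
link 0: phi[0] = 0 = 0 deg
  cos(0 deg) = 1.0000, sin(0 deg) = 0.0000
  joint[1] = (0.0000, 0.0000) + 2.7 * (1.0000, 0.0000) = (0.0000 + 2.7000, 0.0000 + 0.0000) = (2.7000, 0.0000)
link 1: phi[1] = 0 + -40 = -40 deg
  cos(-40 deg) = 0.7660, sin(-40 deg) = -0.6428
  joint[2] = (2.7000, 0.0000) + 3.4 * (0.7660, -0.6428) = (2.7000 + 2.6046, 0.0000 + -2.1855) = (5.3046, -2.1855)
End effector: (5.3046, -2.1855)

Answer: 5.3046 -2.1855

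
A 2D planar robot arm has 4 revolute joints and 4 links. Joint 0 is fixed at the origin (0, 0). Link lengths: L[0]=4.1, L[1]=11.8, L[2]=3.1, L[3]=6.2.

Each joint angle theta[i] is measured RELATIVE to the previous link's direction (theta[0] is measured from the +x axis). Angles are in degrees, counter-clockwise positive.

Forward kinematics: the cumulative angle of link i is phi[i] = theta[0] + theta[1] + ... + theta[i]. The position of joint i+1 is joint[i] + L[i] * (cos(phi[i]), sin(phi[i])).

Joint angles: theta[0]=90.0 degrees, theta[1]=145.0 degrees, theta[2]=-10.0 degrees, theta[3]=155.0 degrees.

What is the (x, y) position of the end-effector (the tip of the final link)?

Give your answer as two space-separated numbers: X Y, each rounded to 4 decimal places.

joint[0] = (0.0000, 0.0000)  (base)
link 0: phi[0] = 90 = 90 deg
  cos(90 deg) = 0.0000, sin(90 deg) = 1.0000
  joint[1] = (0.0000, 0.0000) + 4.1 * (0.0000, 1.0000) = (0.0000 + 0.0000, 0.0000 + 4.1000) = (0.0000, 4.1000)
link 1: phi[1] = 90 + 145 = 235 deg
  cos(235 deg) = -0.5736, sin(235 deg) = -0.8192
  joint[2] = (0.0000, 4.1000) + 11.8 * (-0.5736, -0.8192) = (0.0000 + -6.7682, 4.1000 + -9.6660) = (-6.7682, -5.5660)
link 2: phi[2] = 90 + 145 + -10 = 225 deg
  cos(225 deg) = -0.7071, sin(225 deg) = -0.7071
  joint[3] = (-6.7682, -5.5660) + 3.1 * (-0.7071, -0.7071) = (-6.7682 + -2.1920, -5.5660 + -2.1920) = (-8.9602, -7.7580)
link 3: phi[3] = 90 + 145 + -10 + 155 = 380 deg
  cos(380 deg) = 0.9397, sin(380 deg) = 0.3420
  joint[4] = (-8.9602, -7.7580) + 6.2 * (0.9397, 0.3420) = (-8.9602 + 5.8261, -7.7580 + 2.1205) = (-3.1341, -5.6375)
End effector: (-3.1341, -5.6375)

Answer: -3.1341 -5.6375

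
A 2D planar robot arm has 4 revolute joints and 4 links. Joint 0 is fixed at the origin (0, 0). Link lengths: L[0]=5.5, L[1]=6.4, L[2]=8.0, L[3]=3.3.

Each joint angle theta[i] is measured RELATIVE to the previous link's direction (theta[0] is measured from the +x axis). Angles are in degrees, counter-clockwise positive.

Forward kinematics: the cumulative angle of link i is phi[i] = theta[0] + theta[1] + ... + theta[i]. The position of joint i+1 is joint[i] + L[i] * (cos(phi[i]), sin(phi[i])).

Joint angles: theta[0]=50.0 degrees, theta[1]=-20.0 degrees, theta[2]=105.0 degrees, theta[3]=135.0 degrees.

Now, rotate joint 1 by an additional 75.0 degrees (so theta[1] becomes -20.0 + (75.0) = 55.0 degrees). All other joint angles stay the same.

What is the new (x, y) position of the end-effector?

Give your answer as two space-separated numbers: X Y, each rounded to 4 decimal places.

Answer: -1.8618 5.5411

Derivation:
joint[0] = (0.0000, 0.0000)  (base)
link 0: phi[0] = 50 = 50 deg
  cos(50 deg) = 0.6428, sin(50 deg) = 0.7660
  joint[1] = (0.0000, 0.0000) + 5.5 * (0.6428, 0.7660) = (0.0000 + 3.5353, 0.0000 + 4.2132) = (3.5353, 4.2132)
link 1: phi[1] = 50 + 55 = 105 deg
  cos(105 deg) = -0.2588, sin(105 deg) = 0.9659
  joint[2] = (3.5353, 4.2132) + 6.4 * (-0.2588, 0.9659) = (3.5353 + -1.6564, 4.2132 + 6.1819) = (1.8789, 10.3952)
link 2: phi[2] = 50 + 55 + 105 = 210 deg
  cos(210 deg) = -0.8660, sin(210 deg) = -0.5000
  joint[3] = (1.8789, 10.3952) + 8 * (-0.8660, -0.5000) = (1.8789 + -6.9282, 10.3952 + -4.0000) = (-5.0493, 6.3952)
link 3: phi[3] = 50 + 55 + 105 + 135 = 345 deg
  cos(345 deg) = 0.9659, sin(345 deg) = -0.2588
  joint[4] = (-5.0493, 6.3952) + 3.3 * (0.9659, -0.2588) = (-5.0493 + 3.1876, 6.3952 + -0.8541) = (-1.8618, 5.5411)
End effector: (-1.8618, 5.5411)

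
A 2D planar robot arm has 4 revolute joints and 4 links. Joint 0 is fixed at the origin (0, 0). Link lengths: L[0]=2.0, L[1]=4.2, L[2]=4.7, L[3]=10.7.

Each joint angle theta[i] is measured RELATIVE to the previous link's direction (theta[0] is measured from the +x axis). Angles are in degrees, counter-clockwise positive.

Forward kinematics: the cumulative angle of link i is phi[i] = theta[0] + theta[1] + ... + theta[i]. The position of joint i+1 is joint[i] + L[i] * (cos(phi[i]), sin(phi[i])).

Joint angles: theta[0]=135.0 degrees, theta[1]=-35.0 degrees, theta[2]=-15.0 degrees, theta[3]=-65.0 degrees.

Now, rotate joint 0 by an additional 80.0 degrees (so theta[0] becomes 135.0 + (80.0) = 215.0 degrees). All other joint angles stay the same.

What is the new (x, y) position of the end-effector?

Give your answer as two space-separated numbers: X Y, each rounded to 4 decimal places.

joint[0] = (0.0000, 0.0000)  (base)
link 0: phi[0] = 215 = 215 deg
  cos(215 deg) = -0.8192, sin(215 deg) = -0.5736
  joint[1] = (0.0000, 0.0000) + 2 * (-0.8192, -0.5736) = (0.0000 + -1.6383, 0.0000 + -1.1472) = (-1.6383, -1.1472)
link 1: phi[1] = 215 + -35 = 180 deg
  cos(180 deg) = -1.0000, sin(180 deg) = 0.0000
  joint[2] = (-1.6383, -1.1472) + 4.2 * (-1.0000, 0.0000) = (-1.6383 + -4.2000, -1.1472 + 0.0000) = (-5.8383, -1.1472)
link 2: phi[2] = 215 + -35 + -15 = 165 deg
  cos(165 deg) = -0.9659, sin(165 deg) = 0.2588
  joint[3] = (-5.8383, -1.1472) + 4.7 * (-0.9659, 0.2588) = (-5.8383 + -4.5399, -1.1472 + 1.2164) = (-10.3782, 0.0693)
link 3: phi[3] = 215 + -35 + -15 + -65 = 100 deg
  cos(100 deg) = -0.1736, sin(100 deg) = 0.9848
  joint[4] = (-10.3782, 0.0693) + 10.7 * (-0.1736, 0.9848) = (-10.3782 + -1.8580, 0.0693 + 10.5374) = (-12.2362, 10.6067)
End effector: (-12.2362, 10.6067)

Answer: -12.2362 10.6067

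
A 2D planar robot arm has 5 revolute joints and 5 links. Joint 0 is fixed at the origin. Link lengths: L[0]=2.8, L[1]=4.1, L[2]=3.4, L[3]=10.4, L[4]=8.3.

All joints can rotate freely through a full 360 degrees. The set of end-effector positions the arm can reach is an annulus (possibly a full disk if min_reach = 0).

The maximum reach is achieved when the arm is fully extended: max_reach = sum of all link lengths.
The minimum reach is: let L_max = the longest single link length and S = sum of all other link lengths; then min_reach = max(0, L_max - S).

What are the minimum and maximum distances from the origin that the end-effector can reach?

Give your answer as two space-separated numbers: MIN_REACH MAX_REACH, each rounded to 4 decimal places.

Link lengths: [2.8, 4.1, 3.4, 10.4, 8.3]
max_reach = 2.8 + 4.1 + 3.4 + 10.4 + 8.3 = 29
L_max = max([2.8, 4.1, 3.4, 10.4, 8.3]) = 10.4
S (sum of others) = 29 - 10.4 = 18.6
min_reach = max(0, 10.4 - 18.6) = max(0, -8.2) = 0

Answer: 0.0000 29.0000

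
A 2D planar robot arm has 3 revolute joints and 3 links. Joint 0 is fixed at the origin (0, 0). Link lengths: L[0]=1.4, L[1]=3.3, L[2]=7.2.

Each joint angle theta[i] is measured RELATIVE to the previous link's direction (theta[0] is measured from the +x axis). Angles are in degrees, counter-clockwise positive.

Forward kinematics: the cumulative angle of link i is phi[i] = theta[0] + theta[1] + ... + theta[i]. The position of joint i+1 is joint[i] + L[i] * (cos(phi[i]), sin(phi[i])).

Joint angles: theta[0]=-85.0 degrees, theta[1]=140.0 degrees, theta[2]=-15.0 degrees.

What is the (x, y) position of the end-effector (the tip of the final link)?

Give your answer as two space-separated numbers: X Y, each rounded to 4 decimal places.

Answer: 7.5303 5.9366

Derivation:
joint[0] = (0.0000, 0.0000)  (base)
link 0: phi[0] = -85 = -85 deg
  cos(-85 deg) = 0.0872, sin(-85 deg) = -0.9962
  joint[1] = (0.0000, 0.0000) + 1.4 * (0.0872, -0.9962) = (0.0000 + 0.1220, 0.0000 + -1.3947) = (0.1220, -1.3947)
link 1: phi[1] = -85 + 140 = 55 deg
  cos(55 deg) = 0.5736, sin(55 deg) = 0.8192
  joint[2] = (0.1220, -1.3947) + 3.3 * (0.5736, 0.8192) = (0.1220 + 1.8928, -1.3947 + 2.7032) = (2.0148, 1.3085)
link 2: phi[2] = -85 + 140 + -15 = 40 deg
  cos(40 deg) = 0.7660, sin(40 deg) = 0.6428
  joint[3] = (2.0148, 1.3085) + 7.2 * (0.7660, 0.6428) = (2.0148 + 5.5155, 1.3085 + 4.6281) = (7.5303, 5.9366)
End effector: (7.5303, 5.9366)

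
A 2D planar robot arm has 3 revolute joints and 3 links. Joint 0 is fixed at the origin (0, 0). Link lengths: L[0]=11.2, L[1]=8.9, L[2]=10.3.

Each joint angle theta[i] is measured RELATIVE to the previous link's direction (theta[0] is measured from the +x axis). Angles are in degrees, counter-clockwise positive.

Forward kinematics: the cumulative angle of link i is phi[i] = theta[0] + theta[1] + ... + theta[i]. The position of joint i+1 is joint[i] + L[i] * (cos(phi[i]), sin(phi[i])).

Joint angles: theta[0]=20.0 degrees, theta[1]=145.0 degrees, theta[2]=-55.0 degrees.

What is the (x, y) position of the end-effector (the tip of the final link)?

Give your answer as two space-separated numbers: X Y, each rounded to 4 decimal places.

joint[0] = (0.0000, 0.0000)  (base)
link 0: phi[0] = 20 = 20 deg
  cos(20 deg) = 0.9397, sin(20 deg) = 0.3420
  joint[1] = (0.0000, 0.0000) + 11.2 * (0.9397, 0.3420) = (0.0000 + 10.5246, 0.0000 + 3.8306) = (10.5246, 3.8306)
link 1: phi[1] = 20 + 145 = 165 deg
  cos(165 deg) = -0.9659, sin(165 deg) = 0.2588
  joint[2] = (10.5246, 3.8306) + 8.9 * (-0.9659, 0.2588) = (10.5246 + -8.5967, 3.8306 + 2.3035) = (1.9278, 6.1341)
link 2: phi[2] = 20 + 145 + -55 = 110 deg
  cos(110 deg) = -0.3420, sin(110 deg) = 0.9397
  joint[3] = (1.9278, 6.1341) + 10.3 * (-0.3420, 0.9397) = (1.9278 + -3.5228, 6.1341 + 9.6788) = (-1.5950, 15.8129)
End effector: (-1.5950, 15.8129)

Answer: -1.5950 15.8129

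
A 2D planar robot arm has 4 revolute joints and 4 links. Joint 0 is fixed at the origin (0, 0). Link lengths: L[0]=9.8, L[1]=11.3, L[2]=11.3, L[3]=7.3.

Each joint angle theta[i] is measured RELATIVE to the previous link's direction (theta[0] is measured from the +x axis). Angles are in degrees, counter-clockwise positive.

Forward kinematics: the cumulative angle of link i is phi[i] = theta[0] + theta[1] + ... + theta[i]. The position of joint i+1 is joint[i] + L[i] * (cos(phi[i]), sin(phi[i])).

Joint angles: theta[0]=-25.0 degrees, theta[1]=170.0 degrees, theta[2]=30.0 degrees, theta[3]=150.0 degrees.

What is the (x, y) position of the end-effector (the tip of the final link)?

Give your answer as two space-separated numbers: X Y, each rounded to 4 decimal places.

Answer: -5.6518 -0.8625

Derivation:
joint[0] = (0.0000, 0.0000)  (base)
link 0: phi[0] = -25 = -25 deg
  cos(-25 deg) = 0.9063, sin(-25 deg) = -0.4226
  joint[1] = (0.0000, 0.0000) + 9.8 * (0.9063, -0.4226) = (0.0000 + 8.8818, 0.0000 + -4.1417) = (8.8818, -4.1417)
link 1: phi[1] = -25 + 170 = 145 deg
  cos(145 deg) = -0.8192, sin(145 deg) = 0.5736
  joint[2] = (8.8818, -4.1417) + 11.3 * (-0.8192, 0.5736) = (8.8818 + -9.2564, -4.1417 + 6.4814) = (-0.3746, 2.3398)
link 2: phi[2] = -25 + 170 + 30 = 175 deg
  cos(175 deg) = -0.9962, sin(175 deg) = 0.0872
  joint[3] = (-0.3746, 2.3398) + 11.3 * (-0.9962, 0.0872) = (-0.3746 + -11.2570, 2.3398 + 0.9849) = (-11.6316, 3.3246)
link 3: phi[3] = -25 + 170 + 30 + 150 = 325 deg
  cos(325 deg) = 0.8192, sin(325 deg) = -0.5736
  joint[4] = (-11.6316, 3.3246) + 7.3 * (0.8192, -0.5736) = (-11.6316 + 5.9798, 3.3246 + -4.1871) = (-5.6518, -0.8625)
End effector: (-5.6518, -0.8625)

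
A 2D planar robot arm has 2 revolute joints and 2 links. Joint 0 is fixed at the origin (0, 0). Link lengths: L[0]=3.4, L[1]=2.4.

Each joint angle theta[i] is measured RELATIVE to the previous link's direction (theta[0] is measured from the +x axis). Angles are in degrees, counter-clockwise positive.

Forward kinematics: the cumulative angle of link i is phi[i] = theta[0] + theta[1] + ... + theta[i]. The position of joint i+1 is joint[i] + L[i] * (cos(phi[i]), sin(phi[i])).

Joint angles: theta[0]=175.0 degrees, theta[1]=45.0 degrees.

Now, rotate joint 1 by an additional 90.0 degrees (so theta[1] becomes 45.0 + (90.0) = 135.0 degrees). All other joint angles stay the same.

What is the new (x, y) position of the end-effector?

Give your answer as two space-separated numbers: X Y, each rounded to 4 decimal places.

joint[0] = (0.0000, 0.0000)  (base)
link 0: phi[0] = 175 = 175 deg
  cos(175 deg) = -0.9962, sin(175 deg) = 0.0872
  joint[1] = (0.0000, 0.0000) + 3.4 * (-0.9962, 0.0872) = (0.0000 + -3.3871, 0.0000 + 0.2963) = (-3.3871, 0.2963)
link 1: phi[1] = 175 + 135 = 310 deg
  cos(310 deg) = 0.6428, sin(310 deg) = -0.7660
  joint[2] = (-3.3871, 0.2963) + 2.4 * (0.6428, -0.7660) = (-3.3871 + 1.5427, 0.2963 + -1.8385) = (-1.8444, -1.5422)
End effector: (-1.8444, -1.5422)

Answer: -1.8444 -1.5422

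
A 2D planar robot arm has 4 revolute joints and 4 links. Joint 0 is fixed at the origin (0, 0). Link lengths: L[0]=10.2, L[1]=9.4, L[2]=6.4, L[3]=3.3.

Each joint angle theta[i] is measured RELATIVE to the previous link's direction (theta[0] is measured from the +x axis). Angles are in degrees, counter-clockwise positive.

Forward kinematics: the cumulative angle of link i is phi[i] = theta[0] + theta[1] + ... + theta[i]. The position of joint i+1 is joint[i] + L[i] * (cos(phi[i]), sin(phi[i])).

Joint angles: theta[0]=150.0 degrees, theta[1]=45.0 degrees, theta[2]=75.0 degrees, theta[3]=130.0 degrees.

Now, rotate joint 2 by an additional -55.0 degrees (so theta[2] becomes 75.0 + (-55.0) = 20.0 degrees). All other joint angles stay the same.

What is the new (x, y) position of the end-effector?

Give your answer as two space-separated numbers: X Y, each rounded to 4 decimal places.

joint[0] = (0.0000, 0.0000)  (base)
link 0: phi[0] = 150 = 150 deg
  cos(150 deg) = -0.8660, sin(150 deg) = 0.5000
  joint[1] = (0.0000, 0.0000) + 10.2 * (-0.8660, 0.5000) = (0.0000 + -8.8335, 0.0000 + 5.1000) = (-8.8335, 5.1000)
link 1: phi[1] = 150 + 45 = 195 deg
  cos(195 deg) = -0.9659, sin(195 deg) = -0.2588
  joint[2] = (-8.8335, 5.1000) + 9.4 * (-0.9659, -0.2588) = (-8.8335 + -9.0797, 5.1000 + -2.4329) = (-17.9132, 2.6671)
link 2: phi[2] = 150 + 45 + 20 = 215 deg
  cos(215 deg) = -0.8192, sin(215 deg) = -0.5736
  joint[3] = (-17.9132, 2.6671) + 6.4 * (-0.8192, -0.5736) = (-17.9132 + -5.2426, 2.6671 + -3.6709) = (-23.1557, -1.0038)
link 3: phi[3] = 150 + 45 + 20 + 130 = 345 deg
  cos(345 deg) = 0.9659, sin(345 deg) = -0.2588
  joint[4] = (-23.1557, -1.0038) + 3.3 * (0.9659, -0.2588) = (-23.1557 + 3.1876, -1.0038 + -0.8541) = (-19.9682, -1.8579)
End effector: (-19.9682, -1.8579)

Answer: -19.9682 -1.8579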